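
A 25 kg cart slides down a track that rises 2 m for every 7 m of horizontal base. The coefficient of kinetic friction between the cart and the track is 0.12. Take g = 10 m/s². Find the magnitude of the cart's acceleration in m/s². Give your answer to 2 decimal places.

1.59 m/s²

Resolving the weight along the incline: the component pulling the cart down the slope is mg sin 15.95° = 25 × 10 × 0.2747 = 68.675 N, and the normal force is N = mg cos 15.95° = 25 × 10 × 0.9615 = 240.375 N.
Kinetic friction acts up the slope with magnitude f = μN = 0.12 × 240.375 = 28.845 N.
Net force along the incline is 68.675 − 28.845 = 39.830 N, so a = 39.830 / 25 = 1.5932 m/s².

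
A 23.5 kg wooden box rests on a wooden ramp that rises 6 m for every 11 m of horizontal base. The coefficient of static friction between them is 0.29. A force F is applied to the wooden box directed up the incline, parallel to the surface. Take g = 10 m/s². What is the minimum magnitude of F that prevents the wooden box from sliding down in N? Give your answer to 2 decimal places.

The normal force is N = mg cos 28.61° = 206.305 N. With F at its minimum the wooden box is on the verge of sliding down, so static friction is at its maximum μ_s N = 0.29 × 206.305 = 59.828 N and acts up the slope.
Equilibrium along the incline: F + μ_s N = mg sin 28.61°, so F = 112.530 − 59.828 = 52.702 N.

52.70 N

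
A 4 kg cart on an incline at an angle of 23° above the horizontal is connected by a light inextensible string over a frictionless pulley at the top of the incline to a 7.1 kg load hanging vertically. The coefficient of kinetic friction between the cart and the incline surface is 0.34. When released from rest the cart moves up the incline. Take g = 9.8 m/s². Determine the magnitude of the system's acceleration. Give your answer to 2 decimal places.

For the cart on the incline: the weight component along the slope is m₁g sin 23° = 4 × 9.8 × 0.3907 = 15.315 N and the normal force is N = m₁g cos 23° = 36.084 N.
Kinetic friction opposes the cart's motion up the incline: f = μN = 0.34 × 36.084 = 12.269 N acting down the slope.
Newton's second law for the cart (up-slope positive): T − 15.315 − 12.269 = 4 a. For the hanging load (downward positive): 7.1 × 9.8 − T = 7.1 a.
Adding the two equations eliminates T: 41.996 = 11.1 a, so a = 3.7834 m/s².

3.78 m/s²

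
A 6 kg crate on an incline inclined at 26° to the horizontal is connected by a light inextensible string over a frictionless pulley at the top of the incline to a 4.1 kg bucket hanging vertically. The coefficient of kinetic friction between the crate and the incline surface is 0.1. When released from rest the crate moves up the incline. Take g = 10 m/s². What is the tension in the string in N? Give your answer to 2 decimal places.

37.22 N

For the crate on the incline: the weight component along the slope is m₁g sin 26° = 6 × 10 × 0.4384 = 26.304 N and the normal force is N = m₁g cos 26° = 53.928 N.
Kinetic friction opposes the crate's motion up the incline: f = μN = 0.1 × 53.928 = 5.393 N acting down the slope.
Newton's second law for the crate (up-slope positive): T − 26.304 − 5.393 = 6 a. For the hanging bucket (downward positive): 4.1 × 10 − T = 4.1 a.
Adding the two equations eliminates T: 9.303 = 10.1 a, so a = 0.9211 m/s².
Then from the hanging bucket's equation, T = 4.1 × (10 − 0.9211) = 37.223 N.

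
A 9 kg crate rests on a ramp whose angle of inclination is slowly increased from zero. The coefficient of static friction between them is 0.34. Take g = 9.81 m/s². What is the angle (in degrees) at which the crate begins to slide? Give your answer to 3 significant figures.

18.8°

At the threshold of sliding, static friction is at its maximum μ_s N and exactly balances the weight component along the incline: mg sin θ = μ_s mg cos θ.
Hence tan θ = μ_s = 0.34, so θ = arctan(0.34) = 18.7780°.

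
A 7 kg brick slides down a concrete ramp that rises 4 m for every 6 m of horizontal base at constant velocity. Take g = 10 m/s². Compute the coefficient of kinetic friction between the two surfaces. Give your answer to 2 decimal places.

At constant velocity the net force along the incline is zero: mg sin 33.69° = μ mg cos 33.69°.
So μ = tan 33.69° = 0.5547 / 0.8321 = 0.6666.

0.67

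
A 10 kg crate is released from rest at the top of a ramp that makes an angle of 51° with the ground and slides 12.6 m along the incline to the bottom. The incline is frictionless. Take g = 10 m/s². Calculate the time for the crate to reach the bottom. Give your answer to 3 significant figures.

The weight component along the incline is mg sin 51° = 77.715 N and the normal force is N = mg cos 51° = 62.932 N.
With no friction, a = g sin 51° = 7.7715 m/s².
Starting from rest, L = ½at², so t = √(2L/a) = √(2 × 12.6 / 7.7715) = 1.8007 s.

1.80 s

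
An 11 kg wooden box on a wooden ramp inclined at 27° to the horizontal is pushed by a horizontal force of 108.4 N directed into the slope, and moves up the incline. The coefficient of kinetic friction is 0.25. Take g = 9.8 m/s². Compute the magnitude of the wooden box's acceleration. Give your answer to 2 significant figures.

1.0 m/s²

The horizontal push has components F cos 27° = 108.4 × 0.8910 = 96.584 N up the incline and F sin 27° = 108.4 × 0.4540 = 49.214 N pressing into the surface.
The normal force is therefore N = mg cos 27° + F sin 27° = 96.050 + 49.214 = 145.264 N, and kinetic friction down the slope is μN = 0.25 × 145.264 = 36.316 N.
Along the incline: F cos 27° − mg sin 27° − μN = ma, so 96.584 − 48.941 − 36.316 = 11 a, giving a = 1.0297 m/s².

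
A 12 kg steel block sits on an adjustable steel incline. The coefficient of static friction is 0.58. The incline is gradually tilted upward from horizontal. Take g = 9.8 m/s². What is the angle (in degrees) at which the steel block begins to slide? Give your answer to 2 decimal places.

30.11°

At the threshold of sliding, static friction is at its maximum μ_s N and exactly balances the weight component along the incline: mg sin θ = μ_s mg cos θ.
Hence tan θ = μ_s = 0.58, so θ = arctan(0.58) = 30.1137°.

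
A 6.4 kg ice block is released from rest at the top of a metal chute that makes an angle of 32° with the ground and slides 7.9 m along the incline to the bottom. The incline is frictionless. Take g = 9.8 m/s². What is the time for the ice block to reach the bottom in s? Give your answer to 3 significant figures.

1.74 s

The weight component along the incline is mg sin 32° = 33.237 N and the normal force is N = mg cos 32° = 53.190 N.
With no friction, a = g sin 32° = 5.1932 m/s².
Starting from rest, L = ½at², so t = √(2L/a) = √(2 × 7.9 / 5.1932) = 1.7443 s.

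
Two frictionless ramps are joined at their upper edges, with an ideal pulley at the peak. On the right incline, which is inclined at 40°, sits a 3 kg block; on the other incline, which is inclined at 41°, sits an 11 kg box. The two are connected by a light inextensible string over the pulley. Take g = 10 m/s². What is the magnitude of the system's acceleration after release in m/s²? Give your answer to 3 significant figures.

Resolve each weight along its own incline: the 3 kg mass has component 3 × 10 × sin 40° = 19.284 N down its slope, and the 11 kg mass has 11 × 10 × sin 41° = 72.166 N down its slope.
The 11 kg side's 72.166 N exceeds the other side's 19.284 N, so that mass slides down and the 3 kg mass slides up. Taking that direction as positive, Newton's second law for the whole system gives 72.166 − 19.284 = (3 + 11) a, so a = 52.882 / 14 = 3.7773 m/s².

3.78 m/s²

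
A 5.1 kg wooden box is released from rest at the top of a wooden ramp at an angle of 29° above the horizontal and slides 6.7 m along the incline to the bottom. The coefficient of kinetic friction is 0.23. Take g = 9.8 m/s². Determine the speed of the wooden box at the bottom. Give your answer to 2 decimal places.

6.10 m/s

The weight component along the incline is mg sin 29° = 24.231 N and the normal force is N = mg cos 29° = 43.713 N.
Friction up the slope is f = μN = 0.23 × 43.713 = 10.054 N, so the net downslope force is 24.231 − 10.054 = 14.177 N and a = 14.177 / 5.1 = 2.7798 m/s².
Starting from rest over a distance of 6.7 m, v² = 2aL = 2 × 2.7798 × 6.7 = 37.2493, so v = 6.1032 m/s.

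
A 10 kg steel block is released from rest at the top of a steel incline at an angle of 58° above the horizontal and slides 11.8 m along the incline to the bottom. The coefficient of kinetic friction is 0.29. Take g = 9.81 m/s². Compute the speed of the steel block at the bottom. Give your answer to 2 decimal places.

The weight component along the incline is mg sin 58° = 83.194 N and the normal force is N = mg cos 58° = 51.985 N.
Friction up the slope is f = μN = 0.29 × 51.985 = 15.076 N, so the net downslope force is 83.194 − 15.076 = 68.118 N and a = 68.118 / 10 = 6.8118 m/s².
Starting from rest over a distance of 11.8 m, v² = 2aL = 2 × 6.8118 × 11.8 = 160.7585, so v = 12.6791 m/s.

12.68 m/s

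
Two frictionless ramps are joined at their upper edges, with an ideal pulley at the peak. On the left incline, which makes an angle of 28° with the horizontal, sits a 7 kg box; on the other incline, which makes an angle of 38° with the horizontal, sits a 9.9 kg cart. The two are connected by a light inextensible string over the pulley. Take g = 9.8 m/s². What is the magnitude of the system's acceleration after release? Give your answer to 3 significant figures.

1.63 m/s²

Resolve each weight along its own incline: the 7 kg mass has component 7 × 9.8 × sin 28° = 32.206 N down its slope, and the 9.9 kg mass has 9.9 × 9.8 × sin 38° = 59.731 N down its slope.
The 9.9 kg side's 59.731 N exceeds the other side's 32.206 N, so that mass slides down and the 7 kg mass slides up. Taking that direction as positive, Newton's second law for the whole system gives 59.731 − 32.206 = (7 + 9.9) a, so a = 27.525 / 16.9 = 1.6287 m/s².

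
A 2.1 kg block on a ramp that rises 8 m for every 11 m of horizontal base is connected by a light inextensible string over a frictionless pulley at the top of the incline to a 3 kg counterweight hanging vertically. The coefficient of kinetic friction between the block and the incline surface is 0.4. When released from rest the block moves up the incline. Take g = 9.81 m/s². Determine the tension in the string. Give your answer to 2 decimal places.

For the block on the incline: the weight component along the slope is m₁g sin 36.03° = 2.1 × 9.81 × 0.5882 = 12.118 N and the normal force is N = m₁g cos 36.03° = 16.661 N.
Kinetic friction opposes the block's motion up the incline: f = μN = 0.4 × 16.661 = 6.664 N acting down the slope.
Newton's second law for the block (up-slope positive): T − 12.118 − 6.664 = 2.1 a. For the hanging counterweight (downward positive): 3 × 9.81 − T = 3 a.
Adding the two equations eliminates T: 10.648 = 5.1 a, so a = 2.0878 m/s².
Then from the hanging counterweight's equation, T = 3 × (9.81 − 2.0878) = 23.167 N.

23.17 N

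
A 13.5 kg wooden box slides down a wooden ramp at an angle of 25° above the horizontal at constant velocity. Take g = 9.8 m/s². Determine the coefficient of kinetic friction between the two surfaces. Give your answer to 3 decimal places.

At constant velocity the net force along the incline is zero: mg sin 25° = μ mg cos 25°.
So μ = tan 25° = 0.4226 / 0.9063 = 0.4663.

0.466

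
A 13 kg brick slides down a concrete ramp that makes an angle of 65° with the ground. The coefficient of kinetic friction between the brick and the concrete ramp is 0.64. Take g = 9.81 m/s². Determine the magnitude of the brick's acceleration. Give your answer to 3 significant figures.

Resolving the weight along the incline: the component pulling the brick down the slope is mg sin 65° = 13 × 9.81 × 0.9063 = 115.580 N, and the normal force is N = mg cos 65° = 13 × 9.81 × 0.4226 = 53.894 N.
Kinetic friction acts up the slope with magnitude f = μN = 0.64 × 53.894 = 34.492 N.
Net force along the incline is 115.580 − 34.492 = 81.088 N, so a = 81.088 / 13 = 6.2375 m/s².

6.24 m/s²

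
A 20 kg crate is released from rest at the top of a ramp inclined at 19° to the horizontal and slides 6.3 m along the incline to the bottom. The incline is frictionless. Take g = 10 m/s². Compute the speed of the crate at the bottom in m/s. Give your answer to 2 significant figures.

The weight component along the incline is mg sin 19° = 65.114 N and the normal force is N = mg cos 19° = 189.104 N.
With no friction, a = g sin 19° = 3.2557 m/s².
Starting from rest over a distance of 6.3 m, v² = 2aL = 2 × 3.2557 × 6.3 = 41.0218, so v = 6.4048 m/s.

6.4 m/s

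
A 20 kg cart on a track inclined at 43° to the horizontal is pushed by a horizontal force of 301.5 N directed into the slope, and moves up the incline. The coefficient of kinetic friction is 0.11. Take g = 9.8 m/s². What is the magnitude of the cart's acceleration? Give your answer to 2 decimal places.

The horizontal push has components F cos 43° = 301.5 × 0.7314 = 220.517 N up the incline and F sin 43° = 301.5 × 0.6820 = 205.623 N pressing into the surface.
The normal force is therefore N = mg cos 43° + F sin 43° = 143.354 + 205.623 = 348.977 N, and kinetic friction down the slope is μN = 0.11 × 348.977 = 38.387 N.
Along the incline: F cos 43° − mg sin 43° − μN = ma, so 220.517 − 133.672 − 38.387 = 20 a, giving a = 2.4229 m/s².

2.42 m/s²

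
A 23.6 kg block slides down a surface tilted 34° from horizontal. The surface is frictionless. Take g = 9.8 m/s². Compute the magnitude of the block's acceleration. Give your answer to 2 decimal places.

5.48 m/s²

Resolving the weight along the incline: the component pulling the block down the slope is mg sin 34° = 23.6 × 9.8 × 0.5592 = 129.332 N, and the normal force is N = mg cos 34° = 23.6 × 9.8 × 0.8290 = 191.731 N.
With no friction the net force along the incline is 129.332 N, so a = g sin 34° = 129.332 / 23.6 = 5.4802 m/s².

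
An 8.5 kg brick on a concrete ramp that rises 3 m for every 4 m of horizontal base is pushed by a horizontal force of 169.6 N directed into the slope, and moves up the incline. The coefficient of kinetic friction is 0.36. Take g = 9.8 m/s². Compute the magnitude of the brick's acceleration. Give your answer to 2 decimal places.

2.95 m/s²

The horizontal push has components F cos 36.87° = 169.6 × 0.8000 = 135.680 N up the incline and F sin 36.87° = 169.6 × 0.6000 = 101.760 N pressing into the surface.
The normal force is therefore N = mg cos 36.87° + F sin 36.87° = 66.640 + 101.760 = 168.400 N, and kinetic friction down the slope is μN = 0.36 × 168.400 = 60.624 N.
Along the incline: F cos 36.87° − mg sin 36.87° − μN = ma, so 135.680 − 49.980 − 60.624 = 8.5 a, giving a = 2.9501 m/s².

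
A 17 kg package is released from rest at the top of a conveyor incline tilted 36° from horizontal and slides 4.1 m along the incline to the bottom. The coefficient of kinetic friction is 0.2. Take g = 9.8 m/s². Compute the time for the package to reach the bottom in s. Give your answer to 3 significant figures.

The weight component along the incline is mg sin 36° = 97.925 N and the normal force is N = mg cos 36° = 134.782 N.
Friction up the slope is f = μN = 0.2 × 134.782 = 26.956 N, so the net downslope force is 97.925 − 26.956 = 70.969 N and a = 70.969 / 17 = 4.1746 m/s².
Starting from rest, L = ½at², so t = √(2L/a) = √(2 × 4.1 / 4.1746) = 1.4015 s.

1.40 s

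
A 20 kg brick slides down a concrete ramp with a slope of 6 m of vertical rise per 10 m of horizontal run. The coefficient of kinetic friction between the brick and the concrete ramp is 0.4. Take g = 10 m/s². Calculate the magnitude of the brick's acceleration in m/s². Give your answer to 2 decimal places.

1.71 m/s²

Resolving the weight along the incline: the component pulling the brick down the slope is mg sin 30.96° = 20 × 10 × 0.5145 = 102.900 N, and the normal force is N = mg cos 30.96° = 20 × 10 × 0.8575 = 171.500 N.
Kinetic friction acts up the slope with magnitude f = μN = 0.4 × 171.500 = 68.600 N.
Net force along the incline is 102.900 − 68.600 = 34.300 N, so a = 34.300 / 20 = 1.7150 m/s².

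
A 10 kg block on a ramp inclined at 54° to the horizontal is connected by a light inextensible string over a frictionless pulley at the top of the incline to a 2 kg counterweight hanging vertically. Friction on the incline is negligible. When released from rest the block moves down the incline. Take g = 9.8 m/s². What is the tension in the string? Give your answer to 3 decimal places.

For the block on the incline: the weight component along the slope is m₁g sin 54° = 10 × 9.8 × 0.8090 = 79.282 N and the normal force is N = m₁g cos 54° = 57.603 N.
Newton's second law for the block (down-slope positive): 79.282 − T = 10 a. For the hanging counterweight (upward positive): T − 2 × 9.8 = 2 a.
Adding the two equations eliminates T: 59.682 = 12 a, so a = 4.9735 m/s².
Then from the hanging counterweight's equation, T = 2 × (9.8 + 4.9735) = 29.547 N.

29.547 N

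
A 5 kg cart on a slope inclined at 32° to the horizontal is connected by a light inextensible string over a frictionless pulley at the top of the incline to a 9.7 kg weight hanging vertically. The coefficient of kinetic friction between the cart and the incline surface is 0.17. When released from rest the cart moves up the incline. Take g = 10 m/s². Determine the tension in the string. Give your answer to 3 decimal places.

55.233 N

For the cart on the incline: the weight component along the slope is m₁g sin 32° = 5 × 10 × 0.5299 = 26.495 N and the normal force is N = m₁g cos 32° = 42.402 N.
Kinetic friction opposes the cart's motion up the incline: f = μN = 0.17 × 42.402 = 7.208 N acting down the slope.
Newton's second law for the cart (up-slope positive): T − 26.495 − 7.208 = 5 a. For the hanging weight (downward positive): 9.7 × 10 − T = 9.7 a.
Adding the two equations eliminates T: 63.297 = 14.7 a, so a = 4.3059 m/s².
Then from the hanging weight's equation, T = 9.7 × (10 − 4.3059) = 55.233 N.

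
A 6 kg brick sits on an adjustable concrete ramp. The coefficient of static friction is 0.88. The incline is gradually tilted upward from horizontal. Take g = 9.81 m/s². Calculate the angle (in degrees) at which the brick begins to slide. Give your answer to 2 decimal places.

41.35°

At the threshold of sliding, static friction is at its maximum μ_s N and exactly balances the weight component along the incline: mg sin θ = μ_s mg cos θ.
Hence tan θ = μ_s = 0.88, so θ = arctan(0.88) = 41.3478°.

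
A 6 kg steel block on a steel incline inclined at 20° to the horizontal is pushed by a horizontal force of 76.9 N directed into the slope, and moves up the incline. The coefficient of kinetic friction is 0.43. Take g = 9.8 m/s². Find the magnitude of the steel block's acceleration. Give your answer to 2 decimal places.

2.85 m/s²

The horizontal push has components F cos 20° = 76.9 × 0.9397 = 72.263 N up the incline and F sin 20° = 76.9 × 0.3420 = 26.300 N pressing into the surface.
The normal force is therefore N = mg cos 20° + F sin 20° = 55.254 + 26.300 = 81.554 N, and kinetic friction down the slope is μN = 0.43 × 81.554 = 35.068 N.
Along the incline: F cos 20° − mg sin 20° − μN = ma, so 72.263 − 20.110 − 35.068 = 6 a, giving a = 2.8475 m/s².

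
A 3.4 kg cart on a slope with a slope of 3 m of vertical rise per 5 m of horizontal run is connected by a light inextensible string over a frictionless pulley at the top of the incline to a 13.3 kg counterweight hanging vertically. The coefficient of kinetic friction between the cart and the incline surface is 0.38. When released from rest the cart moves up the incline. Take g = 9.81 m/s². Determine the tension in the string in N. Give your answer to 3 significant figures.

For the cart on the incline: the weight component along the slope is m₁g sin 30.96° = 3.4 × 9.81 × 0.5145 = 17.161 N and the normal force is N = m₁g cos 30.96° = 28.601 N.
Kinetic friction opposes the cart's motion up the incline: f = μN = 0.38 × 28.601 = 10.868 N acting down the slope.
Newton's second law for the cart (up-slope positive): T − 17.161 − 10.868 = 3.4 a. For the hanging counterweight (downward positive): 13.3 × 9.81 − T = 13.3 a.
Adding the two equations eliminates T: 102.444 = 16.7 a, so a = 6.1344 m/s².
Then from the hanging counterweight's equation, T = 13.3 × (9.81 − 6.1344) = 48.885 N.

48.9 N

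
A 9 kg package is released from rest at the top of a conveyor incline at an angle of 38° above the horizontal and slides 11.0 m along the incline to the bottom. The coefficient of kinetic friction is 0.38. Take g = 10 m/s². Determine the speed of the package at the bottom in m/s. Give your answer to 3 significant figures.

8.34 m/s

The weight component along the incline is mg sin 38° = 55.410 N and the normal force is N = mg cos 38° = 70.921 N.
Friction up the slope is f = μN = 0.38 × 70.921 = 26.950 N, so the net downslope force is 55.410 − 26.950 = 28.460 N and a = 28.460 / 9 = 3.1622 m/s².
Starting from rest over a distance of 11.0 m, v² = 2aL = 2 × 3.1622 × 11.0 = 69.5684, so v = 8.3408 m/s.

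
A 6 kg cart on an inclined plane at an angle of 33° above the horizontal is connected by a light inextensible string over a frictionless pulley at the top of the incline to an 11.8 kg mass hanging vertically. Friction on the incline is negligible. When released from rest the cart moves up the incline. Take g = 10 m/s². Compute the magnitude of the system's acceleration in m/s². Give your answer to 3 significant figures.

For the cart on the incline: the weight component along the slope is m₁g sin 33° = 6 × 10 × 0.5446 = 32.676 N and the normal force is N = m₁g cos 33° = 50.320 N.
Newton's second law for the cart (up-slope positive): T − 32.676 = 6 a. For the hanging mass (downward positive): 11.8 × 10 − T = 11.8 a.
Adding the two equations eliminates T: 85.324 = 17.8 a, so a = 4.7935 m/s².

4.79 m/s²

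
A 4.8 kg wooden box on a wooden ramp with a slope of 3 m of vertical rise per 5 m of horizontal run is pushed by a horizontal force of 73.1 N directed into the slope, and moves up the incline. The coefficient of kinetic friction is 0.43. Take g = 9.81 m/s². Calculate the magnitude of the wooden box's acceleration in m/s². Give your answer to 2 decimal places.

1.03 m/s²

The horizontal push has components F cos 30.96° = 73.1 × 0.8575 = 62.683 N up the incline and F sin 30.96° = 73.1 × 0.5145 = 37.610 N pressing into the surface.
The normal force is therefore N = mg cos 30.96° + F sin 30.96° = 40.378 + 37.610 = 77.988 N, and kinetic friction down the slope is μN = 0.43 × 77.988 = 33.535 N.
Along the incline: F cos 30.96° − mg sin 30.96° − μN = ma, so 62.683 − 24.227 − 33.535 = 4.8 a, giving a = 1.0252 m/s².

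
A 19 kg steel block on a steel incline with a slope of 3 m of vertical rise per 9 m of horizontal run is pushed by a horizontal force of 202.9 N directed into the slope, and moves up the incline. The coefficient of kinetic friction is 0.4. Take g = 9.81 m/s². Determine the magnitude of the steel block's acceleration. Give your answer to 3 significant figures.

The horizontal push has components F cos 18.43° = 202.9 × 0.9487 = 192.491 N up the incline and F sin 18.43° = 202.9 × 0.3162 = 64.157 N pressing into the surface.
The normal force is therefore N = mg cos 18.43° + F sin 18.43° = 176.828 + 64.157 = 240.985 N, and kinetic friction down the slope is μN = 0.4 × 240.985 = 96.394 N.
Along the incline: F cos 18.43° − mg sin 18.43° − μN = ma, so 192.491 − 58.937 − 96.394 = 19 a, giving a = 1.9558 m/s².

1.96 m/s²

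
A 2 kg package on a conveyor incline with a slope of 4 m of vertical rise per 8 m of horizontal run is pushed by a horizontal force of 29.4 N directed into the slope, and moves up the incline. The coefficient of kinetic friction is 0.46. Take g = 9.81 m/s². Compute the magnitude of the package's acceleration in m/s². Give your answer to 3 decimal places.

1.701 m/s²

The horizontal push has components F cos 26.57° = 29.4 × 0.8944 = 26.295 N up the incline and F sin 26.57° = 29.4 × 0.4472 = 13.148 N pressing into the surface.
The normal force is therefore N = mg cos 26.57° + F sin 26.57° = 17.548 + 13.148 = 30.696 N, and kinetic friction down the slope is μN = 0.46 × 30.696 = 14.120 N.
Along the incline: F cos 26.57° − mg sin 26.57° − μN = ma, so 26.295 − 8.774 − 14.120 = 2 a, giving a = 1.7005 m/s².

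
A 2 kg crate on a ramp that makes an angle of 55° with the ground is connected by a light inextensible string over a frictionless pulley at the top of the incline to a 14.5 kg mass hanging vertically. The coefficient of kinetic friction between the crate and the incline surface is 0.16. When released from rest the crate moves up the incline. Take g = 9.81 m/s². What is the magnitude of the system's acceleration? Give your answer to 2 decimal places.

7.54 m/s²

For the crate on the incline: the weight component along the slope is m₁g sin 55° = 2 × 9.81 × 0.8192 = 16.073 N and the normal force is N = m₁g cos 55° = 11.254 N.
Kinetic friction opposes the crate's motion up the incline: f = μN = 0.16 × 11.254 = 1.801 N acting down the slope.
Newton's second law for the crate (up-slope positive): T − 16.073 − 1.801 = 2 a. For the hanging mass (downward positive): 14.5 × 9.81 − T = 14.5 a.
Adding the two equations eliminates T: 124.371 = 16.5 a, so a = 7.5376 m/s².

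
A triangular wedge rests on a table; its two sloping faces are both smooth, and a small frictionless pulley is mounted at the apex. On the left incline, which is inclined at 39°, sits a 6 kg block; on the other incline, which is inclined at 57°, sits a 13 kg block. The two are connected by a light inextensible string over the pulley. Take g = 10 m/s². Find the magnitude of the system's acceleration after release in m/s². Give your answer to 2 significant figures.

3.8 m/s²

Resolve each weight along its own incline: the 6 kg mass has component 6 × 10 × sin 39° = 37.759 N down its slope, and the 13 kg mass has 13 × 10 × sin 57° = 109.027 N down its slope.
The 13 kg side's 109.027 N exceeds the other side's 37.759 N, so that mass slides down and the 6 kg mass slides up. Taking that direction as positive, Newton's second law for the whole system gives 109.027 − 37.759 = (6 + 13) a, so a = 71.268 / 19 = 3.7509 m/s².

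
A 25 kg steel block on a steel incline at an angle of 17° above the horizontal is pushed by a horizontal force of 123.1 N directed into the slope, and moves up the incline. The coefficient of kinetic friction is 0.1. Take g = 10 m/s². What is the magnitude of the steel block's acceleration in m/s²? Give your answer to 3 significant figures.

0.685 m/s²

The horizontal push has components F cos 17° = 123.1 × 0.9563 = 117.721 N up the incline and F sin 17° = 123.1 × 0.2924 = 35.994 N pressing into the surface.
The normal force is therefore N = mg cos 17° + F sin 17° = 239.075 + 35.994 = 275.069 N, and kinetic friction down the slope is μN = 0.1 × 275.069 = 27.507 N.
Along the incline: F cos 17° − mg sin 17° − μN = ma, so 117.721 − 73.100 − 27.507 = 25 a, giving a = 0.6846 m/s².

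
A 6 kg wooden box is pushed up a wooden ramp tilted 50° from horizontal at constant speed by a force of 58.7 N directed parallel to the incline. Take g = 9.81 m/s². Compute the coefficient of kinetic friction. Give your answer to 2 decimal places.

0.36

At constant speed ΣF = 0 along the incline. The applied 58.7 N acts up the slope; the weight component mg sin 50° = 45.089 N and kinetic friction μN both act down the slope.
So 58.7 = 45.089 + μ × 37.834, giving μ = (58.7 − 45.089) / 37.834 = 0.3598.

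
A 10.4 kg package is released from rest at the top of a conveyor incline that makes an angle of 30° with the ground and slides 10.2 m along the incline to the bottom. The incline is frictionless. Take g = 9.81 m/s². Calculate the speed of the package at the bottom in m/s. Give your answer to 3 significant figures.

The weight component along the incline is mg sin 30° = 51.012 N and the normal force is N = mg cos 30° = 88.355 N.
With no friction, a = g sin 30° = 4.9050 m/s².
Starting from rest over a distance of 10.2 m, v² = 2aL = 2 × 4.9050 × 10.2 = 100.0620, so v = 10.0031 m/s.

10.0 m/s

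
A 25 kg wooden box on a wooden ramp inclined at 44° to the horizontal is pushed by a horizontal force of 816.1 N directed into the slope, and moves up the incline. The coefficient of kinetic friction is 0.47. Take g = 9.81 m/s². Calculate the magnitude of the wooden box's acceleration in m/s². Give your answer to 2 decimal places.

2.69 m/s²

The horizontal push has components F cos 44° = 816.1 × 0.7193 = 587.021 N up the incline and F sin 44° = 816.1 × 0.6947 = 566.945 N pressing into the surface.
The normal force is therefore N = mg cos 44° + F sin 44° = 176.408 + 566.945 = 743.353 N, and kinetic friction down the slope is μN = 0.47 × 743.353 = 349.376 N.
Along the incline: F cos 44° − mg sin 44° − μN = ma, so 587.021 − 170.375 − 349.376 = 25 a, giving a = 2.6908 m/s².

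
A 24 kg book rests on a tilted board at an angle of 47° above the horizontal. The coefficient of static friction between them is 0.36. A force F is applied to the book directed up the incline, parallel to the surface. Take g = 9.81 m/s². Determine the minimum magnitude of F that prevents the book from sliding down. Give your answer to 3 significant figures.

The normal force is N = mg cos 47° = 160.570 N. With F at its minimum the book is on the verge of sliding down, so static friction is at its maximum μ_s N = 0.36 × 160.570 = 57.805 N and acts up the slope.
Equilibrium along the incline: F + μ_s N = mg sin 47°, so F = 172.190 − 57.805 = 114.385 N.

114 N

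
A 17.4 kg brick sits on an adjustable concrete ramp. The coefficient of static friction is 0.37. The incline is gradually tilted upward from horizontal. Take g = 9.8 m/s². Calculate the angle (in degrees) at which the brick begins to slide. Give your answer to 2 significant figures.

20°

At the threshold of sliding, static friction is at its maximum μ_s N and exactly balances the weight component along the incline: mg sin θ = μ_s mg cos θ.
Hence tan θ = μ_s = 0.37, so θ = arctan(0.37) = 20.3045°.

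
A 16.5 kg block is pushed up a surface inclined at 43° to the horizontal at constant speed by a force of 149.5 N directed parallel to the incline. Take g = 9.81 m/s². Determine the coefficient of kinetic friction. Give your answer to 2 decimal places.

0.33

At constant speed ΣF = 0 along the incline. The applied 149.5 N acts up the slope; the weight component mg sin 43° = 110.392 N and kinetic friction μN both act down the slope.
So 149.5 = 110.392 + μ × 118.381, giving μ = (149.5 − 110.392) / 118.381 = 0.3304.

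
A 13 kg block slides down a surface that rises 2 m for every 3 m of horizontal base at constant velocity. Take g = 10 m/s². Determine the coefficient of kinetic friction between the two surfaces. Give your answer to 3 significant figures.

At constant velocity the net force along the incline is zero: mg sin 33.69° = μ mg cos 33.69°.
So μ = tan 33.69° = 0.5547 / 0.8321 = 0.6666.

0.667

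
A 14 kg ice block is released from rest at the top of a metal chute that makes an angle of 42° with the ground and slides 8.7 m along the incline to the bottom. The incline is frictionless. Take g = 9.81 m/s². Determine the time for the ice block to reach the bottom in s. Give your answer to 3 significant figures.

1.63 s

The weight component along the incline is mg sin 42° = 91.898 N and the normal force is N = mg cos 42° = 102.064 N.
With no friction, a = g sin 42° = 6.5642 m/s².
Starting from rest, L = ½at², so t = √(2L/a) = √(2 × 8.7 / 6.5642) = 1.6281 s.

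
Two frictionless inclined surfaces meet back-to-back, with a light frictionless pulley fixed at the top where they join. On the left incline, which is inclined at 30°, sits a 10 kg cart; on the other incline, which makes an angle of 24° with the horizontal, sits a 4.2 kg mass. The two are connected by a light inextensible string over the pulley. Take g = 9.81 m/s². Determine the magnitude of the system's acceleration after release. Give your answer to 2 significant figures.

Resolve each weight along its own incline: the 10 kg mass has component 10 × 9.81 × sin 30° = 49.050 N down its slope, and the 4.2 kg mass has 4.2 × 9.81 × sin 24° = 16.758 N down its slope.
The 10 kg side's 49.050 N exceeds the other side's 16.758 N, so that mass slides down and the 4.2 kg mass slides up. Taking that direction as positive, Newton's second law for the whole system gives 49.050 − 16.758 = (10 + 4.2) a, so a = 32.292 / 14.2 = 2.2741 m/s².

2.3 m/s²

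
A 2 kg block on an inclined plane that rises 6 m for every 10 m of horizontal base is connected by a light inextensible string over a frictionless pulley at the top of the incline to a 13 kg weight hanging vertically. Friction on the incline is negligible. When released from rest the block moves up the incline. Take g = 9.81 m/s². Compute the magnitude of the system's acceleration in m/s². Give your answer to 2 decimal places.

7.83 m/s²

For the block on the incline: the weight component along the slope is m₁g sin 30.96° = 2 × 9.81 × 0.5145 = 10.094 N and the normal force is N = m₁g cos 30.96° = 16.824 N.
Newton's second law for the block (up-slope positive): T − 10.094 = 2 a. For the hanging weight (downward positive): 13 × 9.81 − T = 13 a.
Adding the two equations eliminates T: 117.436 = 15 a, so a = 7.8291 m/s².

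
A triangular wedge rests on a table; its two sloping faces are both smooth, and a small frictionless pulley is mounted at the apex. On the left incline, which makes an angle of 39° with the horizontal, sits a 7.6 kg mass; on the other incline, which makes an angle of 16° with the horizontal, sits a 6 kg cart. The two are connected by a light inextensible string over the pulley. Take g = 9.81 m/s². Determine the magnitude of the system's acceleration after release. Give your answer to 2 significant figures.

2.3 m/s²

Resolve each weight along its own incline: the 7.6 kg mass has component 7.6 × 9.81 × sin 39° = 46.920 N down its slope, and the 6 kg mass has 6 × 9.81 × sin 16° = 16.224 N down its slope.
The 7.6 kg side's 46.920 N exceeds the other side's 16.224 N, so that mass slides down and the 6 kg mass slides up. Taking that direction as positive, Newton's second law for the whole system gives 46.920 − 16.224 = (7.6 + 6) a, so a = 30.696 / 13.6 = 2.2571 m/s².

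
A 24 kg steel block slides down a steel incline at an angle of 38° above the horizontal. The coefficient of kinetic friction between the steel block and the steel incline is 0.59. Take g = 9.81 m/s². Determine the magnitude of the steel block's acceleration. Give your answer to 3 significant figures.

1.48 m/s²

Resolving the weight along the incline: the component pulling the steel block down the slope is mg sin 38° = 24 × 9.81 × 0.6157 = 144.960 N, and the normal force is N = mg cos 38° = 24 × 9.81 × 0.7880 = 185.527 N.
Kinetic friction acts up the slope with magnitude f = μN = 0.59 × 185.527 = 109.461 N.
Net force along the incline is 144.960 − 109.461 = 35.499 N, so a = 35.499 / 24 = 1.4791 m/s².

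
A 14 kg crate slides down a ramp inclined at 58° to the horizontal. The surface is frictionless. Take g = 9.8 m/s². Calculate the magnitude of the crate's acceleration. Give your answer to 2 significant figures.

Resolving the weight along the incline: the component pulling the crate down the slope is mg sin 58° = 14 × 9.8 × 0.8480 = 116.346 N, and the normal force is N = mg cos 58° = 14 × 9.8 × 0.5299 = 72.702 N.
With no friction the net force along the incline is 116.346 N, so a = g sin 58° = 116.346 / 14 = 8.3104 m/s².

8.3 m/s²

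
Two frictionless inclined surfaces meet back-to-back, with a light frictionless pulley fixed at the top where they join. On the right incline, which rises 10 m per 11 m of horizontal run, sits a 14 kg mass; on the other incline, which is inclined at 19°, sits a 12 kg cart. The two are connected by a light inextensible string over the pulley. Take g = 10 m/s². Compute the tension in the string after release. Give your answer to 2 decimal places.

Resolve each weight along its own incline: the 14 kg mass has component 14 × 10 × sin 42.27° = 94.174 N down its slope, and the 12 kg mass has 12 × 10 × sin 19° = 39.068 N down its slope.
The 14 kg side's 94.174 N exceeds the other side's 39.068 N, so that mass slides down and the 12 kg mass slides up. Taking that direction as positive, Newton's second law for the whole system gives 94.174 − 39.068 = (14 + 12) a, so a = 55.106 / 26 = 2.1195 m/s².
For the 12 kg mass (up-slope positive): T − 39.068 = 12 × 2.1195, so T = 64.502 N.

64.50 N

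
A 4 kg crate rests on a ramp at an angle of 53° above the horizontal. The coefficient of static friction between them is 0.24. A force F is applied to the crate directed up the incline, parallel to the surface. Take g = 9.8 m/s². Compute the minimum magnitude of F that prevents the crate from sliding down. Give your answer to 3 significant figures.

25.6 N

The normal force is N = mg cos 53° = 23.591 N. With F at its minimum the crate is on the verge of sliding down, so static friction is at its maximum μ_s N = 0.24 × 23.591 = 5.662 N and acts up the slope.
Equilibrium along the incline: F + μ_s N = mg sin 53°, so F = 31.307 − 5.662 = 25.645 N.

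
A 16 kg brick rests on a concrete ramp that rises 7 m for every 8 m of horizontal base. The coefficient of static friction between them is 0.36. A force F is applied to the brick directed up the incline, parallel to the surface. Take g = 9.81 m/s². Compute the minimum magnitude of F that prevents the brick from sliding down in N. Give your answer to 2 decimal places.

60.83 N

The normal force is N = mg cos 41.19° = 118.124 N. With F at its minimum the brick is on the verge of sliding down, so static friction is at its maximum μ_s N = 0.36 × 118.124 = 42.525 N and acts up the slope.
Equilibrium along the incline: F + μ_s N = mg sin 41.19°, so F = 103.359 − 42.525 = 60.834 N.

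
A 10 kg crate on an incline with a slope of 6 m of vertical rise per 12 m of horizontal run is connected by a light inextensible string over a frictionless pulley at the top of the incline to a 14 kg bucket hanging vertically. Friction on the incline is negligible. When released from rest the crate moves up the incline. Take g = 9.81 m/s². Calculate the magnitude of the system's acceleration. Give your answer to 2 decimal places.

3.89 m/s²

For the crate on the incline: the weight component along the slope is m₁g sin 26.57° = 10 × 9.81 × 0.4472 = 43.870 N and the normal force is N = m₁g cos 26.57° = 87.743 N.
Newton's second law for the crate (up-slope positive): T − 43.870 = 10 a. For the hanging bucket (downward positive): 14 × 9.81 − T = 14 a.
Adding the two equations eliminates T: 93.470 = 24 a, so a = 3.8946 m/s².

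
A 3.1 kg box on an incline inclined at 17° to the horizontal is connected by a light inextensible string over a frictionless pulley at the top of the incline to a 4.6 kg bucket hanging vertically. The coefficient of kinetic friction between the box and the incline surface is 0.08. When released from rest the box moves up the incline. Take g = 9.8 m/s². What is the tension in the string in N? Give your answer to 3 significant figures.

For the box on the incline: the weight component along the slope is m₁g sin 17° = 3.1 × 9.8 × 0.2924 = 8.883 N and the normal force is N = m₁g cos 17° = 29.053 N.
Kinetic friction opposes the box's motion up the incline: f = μN = 0.08 × 29.053 = 2.324 N acting down the slope.
Newton's second law for the box (up-slope positive): T − 8.883 − 2.324 = 3.1 a. For the hanging bucket (downward positive): 4.6 × 9.8 − T = 4.6 a.
Adding the two equations eliminates T: 33.873 = 7.7 a, so a = 4.3991 m/s².
Then from the hanging bucket's equation, T = 4.6 × (9.8 − 4.3991) = 24.844 N.

24.8 N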